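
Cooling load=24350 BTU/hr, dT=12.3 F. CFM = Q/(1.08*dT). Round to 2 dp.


CFM = 24350 / (1.08 * 12.3) = 1833.03

1833.03 CFM


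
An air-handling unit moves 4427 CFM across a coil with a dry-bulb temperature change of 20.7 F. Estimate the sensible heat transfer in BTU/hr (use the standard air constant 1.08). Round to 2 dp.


Q = 1.08 * 4427 * 20.7 = 98970.01 BTU/hr

98970.01 BTU/hr


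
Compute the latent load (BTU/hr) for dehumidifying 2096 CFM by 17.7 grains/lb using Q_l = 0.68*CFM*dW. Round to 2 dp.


Q = 0.68 * 2096 * 17.7 = 25227.46 BTU/hr

25227.46 BTU/hr


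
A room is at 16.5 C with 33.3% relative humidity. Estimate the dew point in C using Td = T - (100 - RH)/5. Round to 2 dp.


Td = 16.5 - (100-33.3)/5 = 3.16 C

3.16 C


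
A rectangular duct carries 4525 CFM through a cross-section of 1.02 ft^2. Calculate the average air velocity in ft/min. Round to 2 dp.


V = 4525 / 1.02 = 4436.27 ft/min

4436.27 ft/min


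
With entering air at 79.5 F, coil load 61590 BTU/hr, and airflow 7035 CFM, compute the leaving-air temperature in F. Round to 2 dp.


dT = 61590/(1.08*7035) = 8.1063
T_leave = 79.5 - 8.1063 = 71.39 F

71.39 F


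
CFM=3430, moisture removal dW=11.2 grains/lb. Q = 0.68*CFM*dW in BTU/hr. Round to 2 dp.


Q = 0.68 * 3430 * 11.2 = 26122.88 BTU/hr

26122.88 BTU/hr


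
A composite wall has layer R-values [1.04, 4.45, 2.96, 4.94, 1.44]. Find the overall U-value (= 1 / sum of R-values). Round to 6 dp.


R_total = 1.04 + 4.45 + 2.96 + 4.94 + 1.44 = 14.83
U = 1/14.83 = 0.067431

0.067431


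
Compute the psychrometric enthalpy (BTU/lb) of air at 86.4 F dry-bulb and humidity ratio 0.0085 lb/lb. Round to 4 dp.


h = 0.24*86.4 + 0.0085*(1061+0.444*86.4) = 30.0806 BTU/lb

30.0806 BTU/lb


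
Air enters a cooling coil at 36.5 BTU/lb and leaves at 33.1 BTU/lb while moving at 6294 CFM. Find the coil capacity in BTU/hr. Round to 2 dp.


Q = 4.5 * 6294 * (36.5 - 33.1) = 96298.20 BTU/hr

96298.20 BTU/hr


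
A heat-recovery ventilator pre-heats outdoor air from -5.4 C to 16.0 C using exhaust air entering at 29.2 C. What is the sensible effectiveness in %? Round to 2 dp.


eff = (16.0-(-5.4))/(29.2-(-5.4))*100 = 61.85 %

61.85 %


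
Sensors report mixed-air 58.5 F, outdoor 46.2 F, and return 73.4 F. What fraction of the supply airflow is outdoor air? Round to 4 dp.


frac = (58.5 - 73.4) / (46.2 - 73.4) = 0.5478

0.5478


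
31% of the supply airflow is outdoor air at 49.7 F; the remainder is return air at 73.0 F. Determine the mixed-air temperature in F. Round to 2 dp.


T_mix = 0.31*49.7 + 0.69*73.0 = 65.78 F

65.78 F


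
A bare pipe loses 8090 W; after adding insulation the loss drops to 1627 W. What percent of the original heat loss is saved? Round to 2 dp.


Savings = ((8090-1627)/8090)*100 = 79.89 %

79.89 %


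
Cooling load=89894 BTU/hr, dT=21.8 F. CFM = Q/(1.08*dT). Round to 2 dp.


CFM = 89894 / (1.08 * 21.8) = 3818.13

3818.13 CFM


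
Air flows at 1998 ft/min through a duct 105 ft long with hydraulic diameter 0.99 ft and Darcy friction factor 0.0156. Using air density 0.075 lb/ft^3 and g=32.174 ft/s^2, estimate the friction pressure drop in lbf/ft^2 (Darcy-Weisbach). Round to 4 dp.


v_fps = 1998/60 = 33.3 ft/s
dp = 0.0156*(105/0.99)*0.075*33.3^2/(2*32.174) = 2.1384 lbf/ft^2

2.1384 lbf/ft^2


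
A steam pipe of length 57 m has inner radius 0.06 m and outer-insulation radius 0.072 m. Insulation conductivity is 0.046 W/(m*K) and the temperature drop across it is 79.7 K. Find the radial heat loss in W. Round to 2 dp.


Q = 2*pi*0.046*57*79.7/ln(0.072/0.06) = 7201.66 W

7201.66 W


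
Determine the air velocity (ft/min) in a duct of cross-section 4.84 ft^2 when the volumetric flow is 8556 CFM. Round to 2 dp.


V = 8556 / 4.84 = 1767.77 ft/min

1767.77 ft/min


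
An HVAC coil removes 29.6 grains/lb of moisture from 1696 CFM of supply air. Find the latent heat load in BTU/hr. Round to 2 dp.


Q = 0.68 * 1696 * 29.6 = 34137.09 BTU/hr

34137.09 BTU/hr


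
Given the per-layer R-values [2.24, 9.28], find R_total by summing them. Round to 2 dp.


R_total = 2.24 + 9.28 = 11.52

11.52


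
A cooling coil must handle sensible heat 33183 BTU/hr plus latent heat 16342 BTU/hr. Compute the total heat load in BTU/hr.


Qt = 33183 + 16342 = 49525 BTU/hr

49525 BTU/hr


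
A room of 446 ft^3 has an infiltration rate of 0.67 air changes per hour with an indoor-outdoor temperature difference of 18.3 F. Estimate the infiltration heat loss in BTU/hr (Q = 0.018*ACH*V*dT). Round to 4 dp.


Q = 0.018 * 0.67 * 446 * 18.3 = 98.4313 BTU/hr

98.4313 BTU/hr


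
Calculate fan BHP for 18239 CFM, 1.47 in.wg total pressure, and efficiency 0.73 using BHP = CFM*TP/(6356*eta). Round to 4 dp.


BHP = 18239 * 1.47 / (6356 * 0.73) = 5.7785 hp

5.7785 hp


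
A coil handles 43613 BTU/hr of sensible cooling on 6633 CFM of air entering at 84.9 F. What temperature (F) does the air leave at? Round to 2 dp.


dT = 43613/(1.08*6633) = 6.0881
T_leave = 84.9 - 6.0881 = 78.81 F

78.81 F


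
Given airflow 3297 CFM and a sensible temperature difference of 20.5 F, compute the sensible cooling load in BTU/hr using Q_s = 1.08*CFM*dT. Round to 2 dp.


Q = 1.08 * 3297 * 20.5 = 72995.58 BTU/hr

72995.58 BTU/hr


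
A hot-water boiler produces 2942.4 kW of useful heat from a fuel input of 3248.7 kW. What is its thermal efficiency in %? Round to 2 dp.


eta = (2942.4/3248.7)*100 = 90.57 %

90.57 %


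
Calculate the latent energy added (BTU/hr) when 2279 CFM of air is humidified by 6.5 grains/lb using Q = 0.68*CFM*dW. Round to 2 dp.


Q = 0.68 * 2279 * 6.5 = 10073.18 BTU/hr

10073.18 BTU/hr


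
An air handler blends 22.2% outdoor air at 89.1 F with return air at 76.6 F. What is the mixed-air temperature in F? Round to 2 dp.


T_mix = 76.6 + (22.2/100)*(89.1-76.6) = 79.38 F

79.38 F


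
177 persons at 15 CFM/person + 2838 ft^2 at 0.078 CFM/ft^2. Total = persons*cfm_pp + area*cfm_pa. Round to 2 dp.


Total = 177*15 + 2838*0.078 = 2876.36 CFM

2876.36 CFM


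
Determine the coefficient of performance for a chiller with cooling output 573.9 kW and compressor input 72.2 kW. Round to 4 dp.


COP = 573.9 / 72.2 = 7.9488

7.9488


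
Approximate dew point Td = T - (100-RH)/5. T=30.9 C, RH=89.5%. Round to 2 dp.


Td = 30.9 - (100-89.5)/5 = 28.80 C

28.80 C


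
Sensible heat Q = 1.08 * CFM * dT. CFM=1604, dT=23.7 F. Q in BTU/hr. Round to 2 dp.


Q = 1.08 * 1604 * 23.7 = 41055.98 BTU/hr

41055.98 BTU/hr


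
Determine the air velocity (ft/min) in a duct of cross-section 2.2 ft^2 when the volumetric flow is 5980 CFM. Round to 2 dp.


V = 5980 / 2.2 = 2718.18 ft/min

2718.18 ft/min


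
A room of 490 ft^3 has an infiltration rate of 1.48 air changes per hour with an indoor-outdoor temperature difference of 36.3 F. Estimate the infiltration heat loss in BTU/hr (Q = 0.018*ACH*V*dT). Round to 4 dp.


Q = 0.018 * 1.48 * 490 * 36.3 = 473.8457 BTU/hr

473.8457 BTU/hr


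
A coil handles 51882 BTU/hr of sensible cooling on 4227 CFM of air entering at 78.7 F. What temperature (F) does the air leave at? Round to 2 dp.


dT = 51882/(1.08*4227) = 11.3648
T_leave = 78.7 - 11.3648 = 67.34 F

67.34 F


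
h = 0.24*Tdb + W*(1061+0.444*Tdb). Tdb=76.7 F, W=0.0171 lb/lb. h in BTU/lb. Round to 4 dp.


h = 0.24*76.7 + 0.0171*(1061+0.444*76.7) = 37.1334 BTU/lb

37.1334 BTU/lb


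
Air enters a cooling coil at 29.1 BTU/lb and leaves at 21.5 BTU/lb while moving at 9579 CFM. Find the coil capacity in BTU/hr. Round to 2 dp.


Q = 4.5 * 9579 * (29.1 - 21.5) = 327601.80 BTU/hr

327601.80 BTU/hr


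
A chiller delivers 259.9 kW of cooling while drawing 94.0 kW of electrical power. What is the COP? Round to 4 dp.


COP = 259.9 / 94.0 = 2.7649

2.7649


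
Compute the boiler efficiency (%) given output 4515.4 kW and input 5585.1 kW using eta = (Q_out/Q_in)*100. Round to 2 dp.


eta = (4515.4/5585.1)*100 = 80.85 %

80.85 %


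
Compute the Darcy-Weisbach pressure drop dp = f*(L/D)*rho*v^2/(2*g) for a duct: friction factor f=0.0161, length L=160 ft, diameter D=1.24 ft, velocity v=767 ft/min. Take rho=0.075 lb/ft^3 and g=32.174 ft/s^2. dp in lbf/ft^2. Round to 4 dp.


v_fps = 767/60 = 12.7833 ft/s
dp = 0.0161*(160/1.24)*0.075*12.7833^2/(2*32.174) = 0.3957 lbf/ft^2

0.3957 lbf/ft^2


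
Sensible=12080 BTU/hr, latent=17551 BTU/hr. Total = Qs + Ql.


Qt = 12080 + 17551 = 29631 BTU/hr

29631 BTU/hr


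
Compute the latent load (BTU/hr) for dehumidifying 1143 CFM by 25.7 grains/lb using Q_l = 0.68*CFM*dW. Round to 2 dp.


Q = 0.68 * 1143 * 25.7 = 19975.07 BTU/hr

19975.07 BTU/hr


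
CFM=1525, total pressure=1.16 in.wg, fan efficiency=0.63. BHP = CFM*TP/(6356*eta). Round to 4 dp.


BHP = 1525 * 1.16 / (6356 * 0.63) = 0.4418 hp

0.4418 hp


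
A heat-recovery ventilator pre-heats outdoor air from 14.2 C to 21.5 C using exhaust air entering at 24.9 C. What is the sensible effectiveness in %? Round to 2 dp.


eff = (21.5-14.2)/(24.9-14.2)*100 = 68.22 %

68.22 %


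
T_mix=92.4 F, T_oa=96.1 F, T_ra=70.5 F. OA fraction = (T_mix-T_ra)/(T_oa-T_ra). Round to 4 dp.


frac = (92.4 - 70.5) / (96.1 - 70.5) = 0.8555

0.8555


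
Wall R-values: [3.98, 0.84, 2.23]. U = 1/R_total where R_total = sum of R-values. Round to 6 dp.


R_total = 3.98 + 0.84 + 2.23 = 7.05
U = 1/7.05 = 0.141844

0.141844


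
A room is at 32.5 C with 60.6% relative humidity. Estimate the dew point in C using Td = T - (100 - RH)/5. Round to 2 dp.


Td = 32.5 - (100-60.6)/5 = 24.62 C

24.62 C


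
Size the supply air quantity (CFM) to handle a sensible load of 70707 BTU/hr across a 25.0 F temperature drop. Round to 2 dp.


CFM = 70707 / (1.08 * 25.0) = 2618.78

2618.78 CFM


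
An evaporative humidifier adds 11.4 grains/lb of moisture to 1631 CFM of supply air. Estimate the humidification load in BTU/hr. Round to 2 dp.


Q = 0.68 * 1631 * 11.4 = 12643.51 BTU/hr

12643.51 BTU/hr


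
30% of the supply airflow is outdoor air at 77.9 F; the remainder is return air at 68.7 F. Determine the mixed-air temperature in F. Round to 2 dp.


T_mix = 0.3*77.9 + 0.7*68.7 = 71.46 F

71.46 F


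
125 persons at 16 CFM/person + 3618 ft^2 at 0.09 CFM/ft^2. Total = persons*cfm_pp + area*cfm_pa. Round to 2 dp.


Total = 125*16 + 3618*0.09 = 2325.62 CFM

2325.62 CFM


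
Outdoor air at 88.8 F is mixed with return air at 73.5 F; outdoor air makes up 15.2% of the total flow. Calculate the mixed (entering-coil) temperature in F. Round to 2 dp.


T_mix = 73.5 + (15.2/100)*(88.8-73.5) = 75.83 F

75.83 F


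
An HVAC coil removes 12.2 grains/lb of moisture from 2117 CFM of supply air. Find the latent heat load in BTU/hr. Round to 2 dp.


Q = 0.68 * 2117 * 12.2 = 17562.63 BTU/hr

17562.63 BTU/hr


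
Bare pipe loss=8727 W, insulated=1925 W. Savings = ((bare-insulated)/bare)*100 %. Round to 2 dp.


Savings = ((8727-1925)/8727)*100 = 77.94 %

77.94 %


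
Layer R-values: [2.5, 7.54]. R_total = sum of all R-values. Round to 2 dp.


R_total = 2.5 + 7.54 = 10.04

10.04


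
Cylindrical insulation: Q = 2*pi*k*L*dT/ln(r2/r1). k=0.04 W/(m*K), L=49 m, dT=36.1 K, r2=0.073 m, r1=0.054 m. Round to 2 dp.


Q = 2*pi*0.04*49*36.1/ln(0.073/0.054) = 1474.66 W

1474.66 W


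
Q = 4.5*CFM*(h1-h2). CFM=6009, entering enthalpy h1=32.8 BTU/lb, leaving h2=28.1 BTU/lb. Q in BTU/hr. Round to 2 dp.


Q = 4.5 * 6009 * (32.8 - 28.1) = 127090.35 BTU/hr

127090.35 BTU/hr


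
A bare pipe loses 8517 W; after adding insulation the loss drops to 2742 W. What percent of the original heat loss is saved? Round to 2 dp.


Savings = ((8517-2742)/8517)*100 = 67.81 %

67.81 %


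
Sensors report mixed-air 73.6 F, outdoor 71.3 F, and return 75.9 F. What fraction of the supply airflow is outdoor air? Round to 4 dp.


frac = (73.6 - 75.9) / (71.3 - 75.9) = 0.5000

0.5000


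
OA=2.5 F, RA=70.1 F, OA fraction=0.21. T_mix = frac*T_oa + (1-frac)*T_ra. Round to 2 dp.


T_mix = 0.21*2.5 + 0.79*70.1 = 55.90 F

55.90 F


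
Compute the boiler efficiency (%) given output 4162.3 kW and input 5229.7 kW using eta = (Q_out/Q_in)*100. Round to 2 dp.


eta = (4162.3/5229.7)*100 = 79.59 %

79.59 %


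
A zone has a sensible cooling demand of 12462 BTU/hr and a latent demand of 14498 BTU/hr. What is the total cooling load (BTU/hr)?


Qt = 12462 + 14498 = 26960 BTU/hr

26960 BTU/hr


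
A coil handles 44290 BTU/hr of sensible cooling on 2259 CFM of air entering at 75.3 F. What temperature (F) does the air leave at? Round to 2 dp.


dT = 44290/(1.08*2259) = 18.1537
T_leave = 75.3 - 18.1537 = 57.15 F

57.15 F


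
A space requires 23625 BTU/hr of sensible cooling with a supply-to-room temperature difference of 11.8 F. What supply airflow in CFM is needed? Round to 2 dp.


CFM = 23625 / (1.08 * 11.8) = 1853.81

1853.81 CFM


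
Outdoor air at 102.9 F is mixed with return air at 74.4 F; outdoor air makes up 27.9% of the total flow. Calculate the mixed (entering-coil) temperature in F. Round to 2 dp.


T_mix = 74.4 + (27.9/100)*(102.9-74.4) = 82.35 F

82.35 F


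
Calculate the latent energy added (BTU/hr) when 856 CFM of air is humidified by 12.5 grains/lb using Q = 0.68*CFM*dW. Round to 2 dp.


Q = 0.68 * 856 * 12.5 = 7276.00 BTU/hr

7276.00 BTU/hr


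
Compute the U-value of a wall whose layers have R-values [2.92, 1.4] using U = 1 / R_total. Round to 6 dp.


R_total = 2.92 + 1.4 = 4.32
U = 1/4.32 = 0.231481

0.231481


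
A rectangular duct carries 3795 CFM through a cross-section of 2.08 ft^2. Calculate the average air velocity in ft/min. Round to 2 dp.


V = 3795 / 2.08 = 1824.52 ft/min

1824.52 ft/min


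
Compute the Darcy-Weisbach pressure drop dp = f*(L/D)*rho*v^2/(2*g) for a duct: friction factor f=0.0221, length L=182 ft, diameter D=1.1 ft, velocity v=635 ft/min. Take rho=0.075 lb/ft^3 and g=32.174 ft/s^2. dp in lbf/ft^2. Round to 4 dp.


v_fps = 635/60 = 10.5833 ft/s
dp = 0.0221*(182/1.1)*0.075*10.5833^2/(2*32.174) = 0.4774 lbf/ft^2

0.4774 lbf/ft^2


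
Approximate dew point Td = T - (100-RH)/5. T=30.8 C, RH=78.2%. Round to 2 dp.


Td = 30.8 - (100-78.2)/5 = 26.44 C

26.44 C


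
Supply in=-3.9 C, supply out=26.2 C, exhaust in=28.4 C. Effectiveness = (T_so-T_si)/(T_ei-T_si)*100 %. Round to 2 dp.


eff = (26.2-(-3.9))/(28.4-(-3.9))*100 = 93.19 %

93.19 %


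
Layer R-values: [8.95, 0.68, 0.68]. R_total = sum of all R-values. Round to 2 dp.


R_total = 8.95 + 0.68 + 0.68 = 10.31

10.31


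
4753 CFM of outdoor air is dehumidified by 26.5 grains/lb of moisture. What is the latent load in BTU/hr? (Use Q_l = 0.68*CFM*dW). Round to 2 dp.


Q = 0.68 * 4753 * 26.5 = 85649.06 BTU/hr

85649.06 BTU/hr


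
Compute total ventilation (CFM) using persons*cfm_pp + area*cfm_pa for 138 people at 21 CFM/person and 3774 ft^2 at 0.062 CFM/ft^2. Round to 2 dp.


Total = 138*21 + 3774*0.062 = 3131.99 CFM

3131.99 CFM


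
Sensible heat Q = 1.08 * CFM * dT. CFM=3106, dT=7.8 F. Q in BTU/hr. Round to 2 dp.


Q = 1.08 * 3106 * 7.8 = 26164.94 BTU/hr

26164.94 BTU/hr


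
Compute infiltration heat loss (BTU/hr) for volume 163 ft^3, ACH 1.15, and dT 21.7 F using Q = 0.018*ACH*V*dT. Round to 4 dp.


Q = 0.018 * 1.15 * 163 * 21.7 = 73.2180 BTU/hr

73.2180 BTU/hr


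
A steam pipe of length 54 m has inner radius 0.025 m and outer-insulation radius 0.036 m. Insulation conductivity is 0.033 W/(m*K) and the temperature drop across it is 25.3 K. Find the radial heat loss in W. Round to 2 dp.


Q = 2*pi*0.033*54*25.3/ln(0.036/0.025) = 776.86 W

776.86 W


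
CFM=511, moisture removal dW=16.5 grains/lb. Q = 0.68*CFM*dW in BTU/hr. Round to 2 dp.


Q = 0.68 * 511 * 16.5 = 5733.42 BTU/hr

5733.42 BTU/hr


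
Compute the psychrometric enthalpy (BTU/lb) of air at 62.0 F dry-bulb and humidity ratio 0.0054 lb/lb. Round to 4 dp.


h = 0.24*62.0 + 0.0054*(1061+0.444*62.0) = 20.7581 BTU/lb

20.7581 BTU/lb


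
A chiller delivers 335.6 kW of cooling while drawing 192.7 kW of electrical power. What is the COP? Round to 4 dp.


COP = 335.6 / 192.7 = 1.7416

1.7416


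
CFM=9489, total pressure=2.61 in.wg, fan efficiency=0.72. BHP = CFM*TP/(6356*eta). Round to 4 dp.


BHP = 9489 * 2.61 / (6356 * 0.72) = 5.4118 hp

5.4118 hp


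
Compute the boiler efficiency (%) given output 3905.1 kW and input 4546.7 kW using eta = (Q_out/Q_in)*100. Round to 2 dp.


eta = (3905.1/4546.7)*100 = 85.89 %

85.89 %


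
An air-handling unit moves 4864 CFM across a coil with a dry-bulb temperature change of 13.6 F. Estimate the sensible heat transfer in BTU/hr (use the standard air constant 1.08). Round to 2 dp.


Q = 1.08 * 4864 * 13.6 = 71442.43 BTU/hr

71442.43 BTU/hr


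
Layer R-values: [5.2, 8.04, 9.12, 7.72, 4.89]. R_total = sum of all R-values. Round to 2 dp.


R_total = 5.2 + 8.04 + 9.12 + 7.72 + 4.89 = 34.97

34.97


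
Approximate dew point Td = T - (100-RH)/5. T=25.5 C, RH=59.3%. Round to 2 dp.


Td = 25.5 - (100-59.3)/5 = 17.36 C

17.36 C


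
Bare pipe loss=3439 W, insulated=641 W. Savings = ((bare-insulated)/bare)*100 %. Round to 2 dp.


Savings = ((3439-641)/3439)*100 = 81.36 %

81.36 %


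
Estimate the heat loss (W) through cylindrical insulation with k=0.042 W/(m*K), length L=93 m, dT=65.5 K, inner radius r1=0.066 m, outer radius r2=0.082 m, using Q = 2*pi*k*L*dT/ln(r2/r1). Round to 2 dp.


Q = 2*pi*0.042*93*65.5/ln(0.082/0.066) = 7405.67 W

7405.67 W


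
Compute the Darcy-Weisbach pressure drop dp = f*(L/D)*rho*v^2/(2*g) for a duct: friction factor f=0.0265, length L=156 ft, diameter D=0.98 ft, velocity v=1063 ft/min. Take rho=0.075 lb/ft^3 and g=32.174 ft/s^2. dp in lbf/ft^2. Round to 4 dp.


v_fps = 1063/60 = 17.7167 ft/s
dp = 0.0265*(156/0.98)*0.075*17.7167^2/(2*32.174) = 1.5432 lbf/ft^2

1.5432 lbf/ft^2


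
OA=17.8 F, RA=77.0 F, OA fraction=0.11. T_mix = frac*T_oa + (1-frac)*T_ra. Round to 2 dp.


T_mix = 0.11*17.8 + 0.89*77.0 = 70.49 F

70.49 F


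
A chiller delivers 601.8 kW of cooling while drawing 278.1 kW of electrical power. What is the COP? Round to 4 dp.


COP = 601.8 / 278.1 = 2.1640

2.1640


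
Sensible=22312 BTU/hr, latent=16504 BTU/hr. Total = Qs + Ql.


Qt = 22312 + 16504 = 38816 BTU/hr

38816 BTU/hr


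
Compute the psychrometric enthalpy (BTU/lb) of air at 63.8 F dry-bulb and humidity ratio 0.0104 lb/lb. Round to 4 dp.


h = 0.24*63.8 + 0.0104*(1061+0.444*63.8) = 26.6410 BTU/lb

26.6410 BTU/lb


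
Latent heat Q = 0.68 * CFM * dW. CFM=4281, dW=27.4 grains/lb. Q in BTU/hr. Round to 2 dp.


Q = 0.68 * 4281 * 27.4 = 79763.59 BTU/hr

79763.59 BTU/hr


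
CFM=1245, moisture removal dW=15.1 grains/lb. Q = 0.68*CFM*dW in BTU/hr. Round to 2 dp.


Q = 0.68 * 1245 * 15.1 = 12783.66 BTU/hr

12783.66 BTU/hr


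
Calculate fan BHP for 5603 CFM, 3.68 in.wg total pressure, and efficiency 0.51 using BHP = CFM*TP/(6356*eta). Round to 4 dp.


BHP = 5603 * 3.68 / (6356 * 0.51) = 6.3608 hp

6.3608 hp


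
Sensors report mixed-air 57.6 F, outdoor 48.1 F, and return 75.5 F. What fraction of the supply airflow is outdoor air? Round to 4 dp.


frac = (57.6 - 75.5) / (48.1 - 75.5) = 0.6533

0.6533


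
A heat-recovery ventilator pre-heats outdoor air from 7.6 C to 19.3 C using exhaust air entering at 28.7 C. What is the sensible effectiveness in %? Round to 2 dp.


eff = (19.3-7.6)/(28.7-7.6)*100 = 55.45 %

55.45 %


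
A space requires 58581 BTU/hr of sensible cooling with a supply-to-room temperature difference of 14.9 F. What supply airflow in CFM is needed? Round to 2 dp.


CFM = 58581 / (1.08 * 14.9) = 3640.38

3640.38 CFM


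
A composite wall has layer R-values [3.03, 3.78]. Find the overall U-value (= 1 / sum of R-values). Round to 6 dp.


R_total = 3.03 + 3.78 = 6.81
U = 1/6.81 = 0.146843

0.146843


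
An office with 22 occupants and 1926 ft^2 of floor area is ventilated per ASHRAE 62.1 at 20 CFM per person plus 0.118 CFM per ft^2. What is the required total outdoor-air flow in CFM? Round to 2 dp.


Total = 22*20 + 1926*0.118 = 667.27 CFM

667.27 CFM


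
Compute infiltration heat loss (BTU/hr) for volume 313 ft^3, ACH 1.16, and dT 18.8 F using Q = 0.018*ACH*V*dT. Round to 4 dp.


Q = 0.018 * 1.16 * 313 * 18.8 = 122.8663 BTU/hr

122.8663 BTU/hr


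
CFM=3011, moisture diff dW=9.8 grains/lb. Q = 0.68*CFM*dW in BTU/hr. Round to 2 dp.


Q = 0.68 * 3011 * 9.8 = 20065.30 BTU/hr

20065.30 BTU/hr


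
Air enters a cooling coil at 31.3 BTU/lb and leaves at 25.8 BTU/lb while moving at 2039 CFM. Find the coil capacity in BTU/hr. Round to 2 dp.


Q = 4.5 * 2039 * (31.3 - 25.8) = 50465.25 BTU/hr

50465.25 BTU/hr


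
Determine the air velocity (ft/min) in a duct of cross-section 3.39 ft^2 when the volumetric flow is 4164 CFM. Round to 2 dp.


V = 4164 / 3.39 = 1228.32 ft/min

1228.32 ft/min


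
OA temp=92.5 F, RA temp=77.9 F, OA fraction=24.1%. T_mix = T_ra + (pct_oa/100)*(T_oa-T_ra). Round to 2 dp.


T_mix = 77.9 + (24.1/100)*(92.5-77.9) = 81.42 F

81.42 F


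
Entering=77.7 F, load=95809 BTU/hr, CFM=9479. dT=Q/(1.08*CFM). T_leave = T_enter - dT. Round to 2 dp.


dT = 95809/(1.08*9479) = 9.3588
T_leave = 77.7 - 9.3588 = 68.34 F

68.34 F


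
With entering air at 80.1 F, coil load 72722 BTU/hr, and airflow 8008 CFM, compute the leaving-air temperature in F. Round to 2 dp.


dT = 72722/(1.08*8008) = 8.4085
T_leave = 80.1 - 8.4085 = 71.69 F

71.69 F


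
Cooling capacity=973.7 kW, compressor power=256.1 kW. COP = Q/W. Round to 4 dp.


COP = 973.7 / 256.1 = 3.8020

3.8020


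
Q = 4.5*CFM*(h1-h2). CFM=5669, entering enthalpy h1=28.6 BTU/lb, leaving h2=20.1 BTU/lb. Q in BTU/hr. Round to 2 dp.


Q = 4.5 * 5669 * (28.6 - 20.1) = 216839.25 BTU/hr

216839.25 BTU/hr


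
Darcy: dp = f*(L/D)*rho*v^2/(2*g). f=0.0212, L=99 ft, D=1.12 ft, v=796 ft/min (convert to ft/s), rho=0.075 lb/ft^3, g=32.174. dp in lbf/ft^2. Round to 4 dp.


v_fps = 796/60 = 13.2667 ft/s
dp = 0.0212*(99/1.12)*0.075*13.2667^2/(2*32.174) = 0.3844 lbf/ft^2

0.3844 lbf/ft^2


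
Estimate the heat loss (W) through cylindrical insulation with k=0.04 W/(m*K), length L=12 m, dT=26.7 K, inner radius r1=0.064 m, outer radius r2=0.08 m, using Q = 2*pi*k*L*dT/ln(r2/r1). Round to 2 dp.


Q = 2*pi*0.04*12*26.7/ln(0.08/0.064) = 360.87 W

360.87 W


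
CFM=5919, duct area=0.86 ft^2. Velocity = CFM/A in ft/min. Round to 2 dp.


V = 5919 / 0.86 = 6882.56 ft/min

6882.56 ft/min


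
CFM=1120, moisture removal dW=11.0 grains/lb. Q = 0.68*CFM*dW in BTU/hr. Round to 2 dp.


Q = 0.68 * 1120 * 11.0 = 8377.60 BTU/hr

8377.60 BTU/hr


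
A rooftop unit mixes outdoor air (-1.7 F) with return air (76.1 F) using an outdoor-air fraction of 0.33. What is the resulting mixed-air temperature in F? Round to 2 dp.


T_mix = 0.33*(-1.7) + 0.67*76.1 = 50.43 F

50.43 F


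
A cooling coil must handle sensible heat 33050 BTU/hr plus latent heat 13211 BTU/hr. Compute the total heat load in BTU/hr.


Qt = 33050 + 13211 = 46261 BTU/hr

46261 BTU/hr


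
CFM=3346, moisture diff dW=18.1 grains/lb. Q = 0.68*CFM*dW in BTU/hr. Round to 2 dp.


Q = 0.68 * 3346 * 18.1 = 41182.57 BTU/hr

41182.57 BTU/hr


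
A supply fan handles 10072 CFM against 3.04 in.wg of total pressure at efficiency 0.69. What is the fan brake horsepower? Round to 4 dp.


BHP = 10072 * 3.04 / (6356 * 0.69) = 6.9816 hp

6.9816 hp


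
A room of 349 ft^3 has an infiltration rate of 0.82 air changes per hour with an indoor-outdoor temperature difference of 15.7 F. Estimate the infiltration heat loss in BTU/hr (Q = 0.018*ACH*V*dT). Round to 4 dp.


Q = 0.018 * 0.82 * 349 * 15.7 = 80.8745 BTU/hr

80.8745 BTU/hr


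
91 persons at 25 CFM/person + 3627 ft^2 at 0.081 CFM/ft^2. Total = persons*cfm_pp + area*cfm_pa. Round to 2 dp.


Total = 91*25 + 3627*0.081 = 2568.79 CFM

2568.79 CFM


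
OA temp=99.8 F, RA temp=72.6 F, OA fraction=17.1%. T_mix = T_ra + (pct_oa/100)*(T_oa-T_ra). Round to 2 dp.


T_mix = 72.6 + (17.1/100)*(99.8-72.6) = 77.25 F

77.25 F


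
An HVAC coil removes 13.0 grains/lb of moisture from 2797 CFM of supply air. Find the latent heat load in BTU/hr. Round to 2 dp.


Q = 0.68 * 2797 * 13.0 = 24725.48 BTU/hr

24725.48 BTU/hr


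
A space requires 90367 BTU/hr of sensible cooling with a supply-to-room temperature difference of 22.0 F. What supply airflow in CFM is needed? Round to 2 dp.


CFM = 90367 / (1.08 * 22.0) = 3803.32

3803.32 CFM


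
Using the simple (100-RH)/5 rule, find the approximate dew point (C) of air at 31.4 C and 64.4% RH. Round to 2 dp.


Td = 31.4 - (100-64.4)/5 = 24.28 C

24.28 C


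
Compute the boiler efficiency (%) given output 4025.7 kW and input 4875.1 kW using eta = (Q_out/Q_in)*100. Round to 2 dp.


eta = (4025.7/4875.1)*100 = 82.58 %

82.58 %


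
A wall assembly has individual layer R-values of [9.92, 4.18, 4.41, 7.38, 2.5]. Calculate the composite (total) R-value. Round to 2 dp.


R_total = 9.92 + 4.18 + 4.41 + 7.38 + 2.5 = 28.39

28.39


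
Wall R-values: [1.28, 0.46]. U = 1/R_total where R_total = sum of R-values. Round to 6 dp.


R_total = 1.28 + 0.46 = 1.74
U = 1/1.74 = 0.574713

0.574713


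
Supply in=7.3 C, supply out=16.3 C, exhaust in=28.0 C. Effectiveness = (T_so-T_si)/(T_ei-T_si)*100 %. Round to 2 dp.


eff = (16.3-7.3)/(28.0-7.3)*100 = 43.48 %

43.48 %


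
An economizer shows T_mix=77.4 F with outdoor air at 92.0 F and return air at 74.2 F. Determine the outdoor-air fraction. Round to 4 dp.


frac = (77.4 - 74.2) / (92.0 - 74.2) = 0.1798

0.1798


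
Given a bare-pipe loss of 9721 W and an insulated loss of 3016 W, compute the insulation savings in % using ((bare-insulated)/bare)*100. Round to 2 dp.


Savings = ((9721-3016)/9721)*100 = 68.97 %

68.97 %


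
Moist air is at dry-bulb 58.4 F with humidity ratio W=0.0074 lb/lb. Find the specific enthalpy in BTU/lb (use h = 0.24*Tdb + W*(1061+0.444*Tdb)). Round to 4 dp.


h = 0.24*58.4 + 0.0074*(1061+0.444*58.4) = 22.0593 BTU/lb

22.0593 BTU/lb


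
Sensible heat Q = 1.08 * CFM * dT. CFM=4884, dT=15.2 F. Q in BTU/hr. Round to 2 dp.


Q = 1.08 * 4884 * 15.2 = 80175.74 BTU/hr

80175.74 BTU/hr


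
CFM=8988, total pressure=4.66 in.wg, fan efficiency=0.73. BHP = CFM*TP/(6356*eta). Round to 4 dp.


BHP = 8988 * 4.66 / (6356 * 0.73) = 9.0270 hp

9.0270 hp


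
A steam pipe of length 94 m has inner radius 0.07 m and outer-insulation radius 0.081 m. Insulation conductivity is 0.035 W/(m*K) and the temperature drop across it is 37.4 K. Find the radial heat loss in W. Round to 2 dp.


Q = 2*pi*0.035*94*37.4/ln(0.081/0.07) = 5297.02 W

5297.02 W


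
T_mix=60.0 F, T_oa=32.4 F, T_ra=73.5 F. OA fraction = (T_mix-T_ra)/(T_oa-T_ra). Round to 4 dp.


frac = (60.0 - 73.5) / (32.4 - 73.5) = 0.3285

0.3285


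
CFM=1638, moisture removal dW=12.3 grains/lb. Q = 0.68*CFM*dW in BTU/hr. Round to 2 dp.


Q = 0.68 * 1638 * 12.3 = 13700.23 BTU/hr

13700.23 BTU/hr


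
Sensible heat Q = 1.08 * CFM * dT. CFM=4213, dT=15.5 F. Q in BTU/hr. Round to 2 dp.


Q = 1.08 * 4213 * 15.5 = 70525.62 BTU/hr

70525.62 BTU/hr


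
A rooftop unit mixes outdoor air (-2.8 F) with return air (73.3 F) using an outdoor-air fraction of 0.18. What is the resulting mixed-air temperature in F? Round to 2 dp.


T_mix = 0.18*(-2.8) + 0.82*73.3 = 59.60 F

59.60 F


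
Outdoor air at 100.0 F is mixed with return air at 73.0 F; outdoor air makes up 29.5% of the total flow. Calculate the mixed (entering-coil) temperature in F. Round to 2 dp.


T_mix = 73.0 + (29.5/100)*(100.0-73.0) = 80.97 F

80.97 F


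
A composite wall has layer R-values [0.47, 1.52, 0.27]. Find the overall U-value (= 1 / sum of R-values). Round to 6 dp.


R_total = 0.47 + 1.52 + 0.27 = 2.26
U = 1/2.26 = 0.442478

0.442478


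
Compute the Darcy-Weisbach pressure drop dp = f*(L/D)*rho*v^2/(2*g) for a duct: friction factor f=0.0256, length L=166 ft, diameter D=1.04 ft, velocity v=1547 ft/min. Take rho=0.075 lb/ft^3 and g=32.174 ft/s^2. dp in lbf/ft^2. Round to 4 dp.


v_fps = 1547/60 = 25.7833 ft/s
dp = 0.0256*(166/1.04)*0.075*25.7833^2/(2*32.174) = 3.1661 lbf/ft^2

3.1661 lbf/ft^2


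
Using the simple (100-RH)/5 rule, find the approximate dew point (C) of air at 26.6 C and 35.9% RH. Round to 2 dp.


Td = 26.6 - (100-35.9)/5 = 13.78 C

13.78 C


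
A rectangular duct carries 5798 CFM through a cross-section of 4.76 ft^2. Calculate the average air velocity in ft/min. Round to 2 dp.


V = 5798 / 4.76 = 1218.07 ft/min

1218.07 ft/min


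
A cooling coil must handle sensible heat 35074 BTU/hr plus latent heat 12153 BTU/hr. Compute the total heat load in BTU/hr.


Qt = 35074 + 12153 = 47227 BTU/hr

47227 BTU/hr


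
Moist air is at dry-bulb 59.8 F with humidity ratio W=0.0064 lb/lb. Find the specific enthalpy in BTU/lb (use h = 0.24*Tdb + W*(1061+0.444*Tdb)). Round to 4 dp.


h = 0.24*59.8 + 0.0064*(1061+0.444*59.8) = 21.3123 BTU/lb

21.3123 BTU/lb


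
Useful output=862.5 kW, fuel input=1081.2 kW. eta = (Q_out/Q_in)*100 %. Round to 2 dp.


eta = (862.5/1081.2)*100 = 79.77 %

79.77 %


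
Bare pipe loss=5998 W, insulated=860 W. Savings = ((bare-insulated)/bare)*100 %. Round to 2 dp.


Savings = ((5998-860)/5998)*100 = 85.66 %

85.66 %


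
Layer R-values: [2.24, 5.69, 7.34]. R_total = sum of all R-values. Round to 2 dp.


R_total = 2.24 + 5.69 + 7.34 = 15.27

15.27


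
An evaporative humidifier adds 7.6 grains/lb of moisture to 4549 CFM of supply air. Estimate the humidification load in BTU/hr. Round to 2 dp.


Q = 0.68 * 4549 * 7.6 = 23509.23 BTU/hr

23509.23 BTU/hr


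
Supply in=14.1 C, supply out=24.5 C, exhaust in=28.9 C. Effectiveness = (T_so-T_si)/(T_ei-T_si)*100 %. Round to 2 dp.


eff = (24.5-14.1)/(28.9-14.1)*100 = 70.27 %

70.27 %


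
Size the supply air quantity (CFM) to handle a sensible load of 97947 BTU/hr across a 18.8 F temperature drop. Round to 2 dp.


CFM = 97947 / (1.08 * 18.8) = 4824.02

4824.02 CFM


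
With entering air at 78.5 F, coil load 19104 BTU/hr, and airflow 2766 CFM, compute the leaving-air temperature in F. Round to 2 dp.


dT = 19104/(1.08*2766) = 6.3951
T_leave = 78.5 - 6.3951 = 72.10 F

72.10 F


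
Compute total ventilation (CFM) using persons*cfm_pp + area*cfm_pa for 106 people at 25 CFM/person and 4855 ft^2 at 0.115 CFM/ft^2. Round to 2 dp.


Total = 106*25 + 4855*0.115 = 3208.33 CFM

3208.33 CFM


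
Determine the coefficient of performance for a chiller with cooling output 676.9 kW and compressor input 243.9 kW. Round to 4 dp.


COP = 676.9 / 243.9 = 2.7753

2.7753


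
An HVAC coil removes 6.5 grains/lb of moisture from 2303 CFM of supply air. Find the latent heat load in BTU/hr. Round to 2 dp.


Q = 0.68 * 2303 * 6.5 = 10179.26 BTU/hr

10179.26 BTU/hr


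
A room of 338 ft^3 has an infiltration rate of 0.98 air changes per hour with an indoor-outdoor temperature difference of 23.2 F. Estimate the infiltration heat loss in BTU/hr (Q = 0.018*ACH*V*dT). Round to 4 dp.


Q = 0.018 * 0.98 * 338 * 23.2 = 138.3258 BTU/hr

138.3258 BTU/hr


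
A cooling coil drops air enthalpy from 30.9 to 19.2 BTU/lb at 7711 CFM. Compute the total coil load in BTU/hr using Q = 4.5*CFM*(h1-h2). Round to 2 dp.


Q = 4.5 * 7711 * (30.9 - 19.2) = 405984.15 BTU/hr

405984.15 BTU/hr


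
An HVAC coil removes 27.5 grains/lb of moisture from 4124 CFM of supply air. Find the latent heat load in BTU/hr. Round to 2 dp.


Q = 0.68 * 4124 * 27.5 = 77118.80 BTU/hr

77118.80 BTU/hr


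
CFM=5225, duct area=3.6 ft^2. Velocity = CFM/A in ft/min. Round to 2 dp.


V = 5225 / 3.6 = 1451.39 ft/min

1451.39 ft/min


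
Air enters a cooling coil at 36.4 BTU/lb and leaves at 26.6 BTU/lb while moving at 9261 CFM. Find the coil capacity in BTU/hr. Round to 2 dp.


Q = 4.5 * 9261 * (36.4 - 26.6) = 408410.10 BTU/hr

408410.10 BTU/hr


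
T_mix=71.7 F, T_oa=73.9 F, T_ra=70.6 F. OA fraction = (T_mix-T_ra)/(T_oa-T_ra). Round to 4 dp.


frac = (71.7 - 70.6) / (73.9 - 70.6) = 0.3333

0.3333


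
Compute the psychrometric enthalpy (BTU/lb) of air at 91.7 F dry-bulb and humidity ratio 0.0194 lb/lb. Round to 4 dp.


h = 0.24*91.7 + 0.0194*(1061+0.444*91.7) = 43.3813 BTU/lb

43.3813 BTU/lb


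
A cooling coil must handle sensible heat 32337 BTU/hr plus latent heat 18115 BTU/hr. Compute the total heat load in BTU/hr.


Qt = 32337 + 18115 = 50452 BTU/hr

50452 BTU/hr


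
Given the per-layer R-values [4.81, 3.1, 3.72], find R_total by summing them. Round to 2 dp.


R_total = 4.81 + 3.1 + 3.72 = 11.63

11.63


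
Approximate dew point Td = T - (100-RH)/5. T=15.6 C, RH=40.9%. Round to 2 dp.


Td = 15.6 - (100-40.9)/5 = 3.78 C

3.78 C


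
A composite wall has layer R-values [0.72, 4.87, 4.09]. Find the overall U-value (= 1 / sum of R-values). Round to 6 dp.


R_total = 0.72 + 4.87 + 4.09 = 9.68
U = 1/9.68 = 0.103306

0.103306


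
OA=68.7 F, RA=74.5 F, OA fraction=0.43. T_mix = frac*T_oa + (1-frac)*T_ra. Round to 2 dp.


T_mix = 0.43*68.7 + 0.57*74.5 = 72.01 F

72.01 F


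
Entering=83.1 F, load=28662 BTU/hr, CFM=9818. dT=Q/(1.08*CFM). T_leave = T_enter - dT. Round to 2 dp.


dT = 28662/(1.08*9818) = 2.7031
T_leave = 83.1 - 2.7031 = 80.40 F

80.40 F


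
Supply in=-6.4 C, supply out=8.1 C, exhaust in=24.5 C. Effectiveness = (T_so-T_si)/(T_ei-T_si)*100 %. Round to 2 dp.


eff = (8.1-(-6.4))/(24.5-(-6.4))*100 = 46.93 %

46.93 %


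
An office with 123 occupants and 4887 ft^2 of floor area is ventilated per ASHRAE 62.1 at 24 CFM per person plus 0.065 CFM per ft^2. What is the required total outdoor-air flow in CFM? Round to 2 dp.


Total = 123*24 + 4887*0.065 = 3269.66 CFM

3269.66 CFM


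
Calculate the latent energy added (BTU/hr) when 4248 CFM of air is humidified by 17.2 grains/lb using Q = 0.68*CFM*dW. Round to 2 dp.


Q = 0.68 * 4248 * 17.2 = 49684.61 BTU/hr

49684.61 BTU/hr


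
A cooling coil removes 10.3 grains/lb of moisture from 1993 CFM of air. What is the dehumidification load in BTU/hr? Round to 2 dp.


Q = 0.68 * 1993 * 10.3 = 13958.97 BTU/hr

13958.97 BTU/hr


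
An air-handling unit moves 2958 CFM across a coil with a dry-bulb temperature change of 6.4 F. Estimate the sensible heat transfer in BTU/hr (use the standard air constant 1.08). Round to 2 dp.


Q = 1.08 * 2958 * 6.4 = 20445.70 BTU/hr

20445.70 BTU/hr


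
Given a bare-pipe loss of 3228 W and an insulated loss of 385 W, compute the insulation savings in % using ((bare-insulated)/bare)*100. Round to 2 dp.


Savings = ((3228-385)/3228)*100 = 88.07 %

88.07 %


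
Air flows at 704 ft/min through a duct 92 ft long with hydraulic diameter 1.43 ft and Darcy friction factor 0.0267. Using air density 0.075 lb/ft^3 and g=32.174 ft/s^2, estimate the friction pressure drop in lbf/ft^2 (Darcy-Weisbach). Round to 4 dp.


v_fps = 704/60 = 11.7333 ft/s
dp = 0.0267*(92/1.43)*0.075*11.7333^2/(2*32.174) = 0.2756 lbf/ft^2

0.2756 lbf/ft^2


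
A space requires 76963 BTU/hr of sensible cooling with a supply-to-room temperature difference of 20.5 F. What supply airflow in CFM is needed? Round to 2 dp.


CFM = 76963 / (1.08 * 20.5) = 3476.20

3476.20 CFM


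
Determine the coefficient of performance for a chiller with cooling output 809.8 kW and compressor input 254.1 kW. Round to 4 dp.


COP = 809.8 / 254.1 = 3.1869

3.1869


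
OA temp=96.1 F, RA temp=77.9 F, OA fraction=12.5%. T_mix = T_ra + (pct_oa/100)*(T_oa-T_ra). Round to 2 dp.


T_mix = 77.9 + (12.5/100)*(96.1-77.9) = 80.18 F

80.18 F


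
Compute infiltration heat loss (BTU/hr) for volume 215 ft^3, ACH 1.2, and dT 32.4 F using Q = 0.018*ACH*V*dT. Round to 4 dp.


Q = 0.018 * 1.2 * 215 * 32.4 = 150.4656 BTU/hr

150.4656 BTU/hr


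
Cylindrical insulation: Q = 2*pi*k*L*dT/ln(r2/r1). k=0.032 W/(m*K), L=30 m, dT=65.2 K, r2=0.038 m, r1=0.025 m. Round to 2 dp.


Q = 2*pi*0.032*30*65.2/ln(0.038/0.025) = 939.26 W

939.26 W


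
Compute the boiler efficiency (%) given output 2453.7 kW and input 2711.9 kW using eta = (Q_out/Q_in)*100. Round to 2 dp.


eta = (2453.7/2711.9)*100 = 90.48 %

90.48 %


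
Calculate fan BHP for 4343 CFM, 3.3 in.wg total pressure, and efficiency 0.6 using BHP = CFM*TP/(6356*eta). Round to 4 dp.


BHP = 4343 * 3.3 / (6356 * 0.6) = 3.7581 hp

3.7581 hp


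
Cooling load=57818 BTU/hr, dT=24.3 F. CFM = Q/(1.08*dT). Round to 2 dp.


CFM = 57818 / (1.08 * 24.3) = 2203.09

2203.09 CFM


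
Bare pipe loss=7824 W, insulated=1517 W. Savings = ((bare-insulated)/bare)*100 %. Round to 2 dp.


Savings = ((7824-1517)/7824)*100 = 80.61 %

80.61 %


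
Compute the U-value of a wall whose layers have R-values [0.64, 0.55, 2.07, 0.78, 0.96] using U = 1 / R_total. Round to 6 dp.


R_total = 0.64 + 0.55 + 2.07 + 0.78 + 0.96 = 5.00
U = 1/5.00 = 0.200000

0.200000


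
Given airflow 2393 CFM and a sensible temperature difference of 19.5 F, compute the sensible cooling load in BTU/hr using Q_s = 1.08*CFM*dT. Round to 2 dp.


Q = 1.08 * 2393 * 19.5 = 50396.58 BTU/hr

50396.58 BTU/hr


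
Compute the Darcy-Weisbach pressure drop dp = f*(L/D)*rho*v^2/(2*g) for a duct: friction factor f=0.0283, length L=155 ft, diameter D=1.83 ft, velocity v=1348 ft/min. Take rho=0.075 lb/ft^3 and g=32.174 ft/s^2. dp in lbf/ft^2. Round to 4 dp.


v_fps = 1348/60 = 22.4667 ft/s
dp = 0.0283*(155/1.83)*0.075*22.4667^2/(2*32.174) = 1.4102 lbf/ft^2

1.4102 lbf/ft^2


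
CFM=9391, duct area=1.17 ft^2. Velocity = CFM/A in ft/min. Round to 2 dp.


V = 9391 / 1.17 = 8026.50 ft/min

8026.50 ft/min


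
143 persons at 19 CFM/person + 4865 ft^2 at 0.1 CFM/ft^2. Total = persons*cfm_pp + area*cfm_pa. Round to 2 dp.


Total = 143*19 + 4865*0.1 = 3203.50 CFM

3203.50 CFM


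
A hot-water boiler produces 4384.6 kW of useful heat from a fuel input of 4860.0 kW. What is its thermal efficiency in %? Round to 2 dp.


eta = (4384.6/4860.0)*100 = 90.22 %

90.22 %


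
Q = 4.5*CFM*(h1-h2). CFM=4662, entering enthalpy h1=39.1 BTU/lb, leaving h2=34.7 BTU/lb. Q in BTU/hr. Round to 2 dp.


Q = 4.5 * 4662 * (39.1 - 34.7) = 92307.60 BTU/hr

92307.60 BTU/hr


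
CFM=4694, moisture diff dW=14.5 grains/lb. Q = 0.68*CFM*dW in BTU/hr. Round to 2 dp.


Q = 0.68 * 4694 * 14.5 = 46282.84 BTU/hr

46282.84 BTU/hr


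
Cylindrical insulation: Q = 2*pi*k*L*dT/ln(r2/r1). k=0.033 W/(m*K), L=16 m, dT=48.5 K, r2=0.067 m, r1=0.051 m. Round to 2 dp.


Q = 2*pi*0.033*16*48.5/ln(0.067/0.051) = 589.66 W

589.66 W


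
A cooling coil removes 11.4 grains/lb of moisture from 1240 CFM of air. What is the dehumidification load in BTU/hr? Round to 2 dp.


Q = 0.68 * 1240 * 11.4 = 9612.48 BTU/hr

9612.48 BTU/hr


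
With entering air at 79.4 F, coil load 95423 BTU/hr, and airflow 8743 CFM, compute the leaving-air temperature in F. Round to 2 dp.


dT = 95423/(1.08*8743) = 10.1058
T_leave = 79.4 - 10.1058 = 69.29 F

69.29 F


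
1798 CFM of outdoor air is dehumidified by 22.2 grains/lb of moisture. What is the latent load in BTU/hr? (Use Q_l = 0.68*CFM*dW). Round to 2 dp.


Q = 0.68 * 1798 * 22.2 = 27142.61 BTU/hr

27142.61 BTU/hr


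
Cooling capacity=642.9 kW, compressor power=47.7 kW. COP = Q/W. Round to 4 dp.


COP = 642.9 / 47.7 = 13.4780

13.4780


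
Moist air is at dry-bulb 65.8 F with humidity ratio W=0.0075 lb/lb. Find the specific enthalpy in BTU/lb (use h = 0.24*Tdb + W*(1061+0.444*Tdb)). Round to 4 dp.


h = 0.24*65.8 + 0.0075*(1061+0.444*65.8) = 23.9686 BTU/lb

23.9686 BTU/lb
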